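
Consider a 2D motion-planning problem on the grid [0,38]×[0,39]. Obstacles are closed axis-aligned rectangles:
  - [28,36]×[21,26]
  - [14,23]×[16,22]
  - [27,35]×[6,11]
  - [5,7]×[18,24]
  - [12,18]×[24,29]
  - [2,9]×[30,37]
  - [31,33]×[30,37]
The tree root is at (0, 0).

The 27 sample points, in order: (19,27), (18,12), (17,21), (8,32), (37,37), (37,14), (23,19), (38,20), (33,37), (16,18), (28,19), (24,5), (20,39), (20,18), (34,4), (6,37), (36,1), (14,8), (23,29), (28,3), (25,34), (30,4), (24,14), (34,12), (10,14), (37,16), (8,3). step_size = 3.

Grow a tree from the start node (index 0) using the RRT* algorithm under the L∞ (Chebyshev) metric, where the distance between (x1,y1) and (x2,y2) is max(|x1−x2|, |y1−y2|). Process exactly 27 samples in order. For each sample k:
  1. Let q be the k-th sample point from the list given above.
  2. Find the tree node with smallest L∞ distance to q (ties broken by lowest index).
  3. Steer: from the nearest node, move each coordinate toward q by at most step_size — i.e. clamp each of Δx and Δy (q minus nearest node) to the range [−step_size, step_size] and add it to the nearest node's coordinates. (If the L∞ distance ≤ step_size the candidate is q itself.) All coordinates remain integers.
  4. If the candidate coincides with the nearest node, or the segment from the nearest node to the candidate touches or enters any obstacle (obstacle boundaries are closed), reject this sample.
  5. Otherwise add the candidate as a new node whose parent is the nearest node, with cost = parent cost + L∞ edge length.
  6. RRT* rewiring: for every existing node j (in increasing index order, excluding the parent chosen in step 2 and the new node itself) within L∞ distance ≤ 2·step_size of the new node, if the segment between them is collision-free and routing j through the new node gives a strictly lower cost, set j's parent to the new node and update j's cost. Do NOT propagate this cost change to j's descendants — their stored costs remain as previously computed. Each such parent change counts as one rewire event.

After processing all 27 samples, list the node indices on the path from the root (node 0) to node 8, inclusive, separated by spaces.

Path: 0 1 2 3 5 6 7 8

1. q=(19,27) nearest=0 d=27 new=(3,3) → add node 1 parent=0 cost=3
2. q=(18,12) nearest=1 d=15 new=(6,6) → add node 2 parent=1 cost=6
3. q=(17,21) nearest=2 d=15 new=(9,9) → add node 3 parent=2 cost=9
4. q=(8,32) nearest=3 d=23 new=(8,12) → add node 4 parent=3 cost=12
5. q=(37,37) nearest=3 d=28 new=(12,12) → add node 5 parent=3 cost=12
6. q=(37,14) nearest=5 d=25 new=(15,14) → add node 6 parent=5 cost=15
7. q=(23,19) nearest=6 d=8 new=(18,17) → blocked by [14,23]×[16,22], reject
8. q=(38,20) nearest=6 d=23 new=(18,17) → blocked by [14,23]×[16,22], reject
9. q=(33,37) nearest=6 d=23 new=(18,17) → blocked by [14,23]×[16,22], reject
10. q=(16,18) nearest=6 d=4 new=(16,17) → blocked by [14,23]×[16,22], reject
11. q=(28,19) nearest=6 d=13 new=(18,17) → blocked by [14,23]×[16,22], reject
12. q=(24,5) nearest=6 d=9 new=(18,11) → add node 7 parent=6 cost=18
13. q=(20,39) nearest=6 d=25 new=(18,17) → blocked by [14,23]×[16,22], reject
14. q=(20,18) nearest=6 d=5 new=(18,17) → blocked by [14,23]×[16,22], reject
15. q=(34,4) nearest=7 d=16 new=(21,8) → add node 8 parent=7 cost=21
16. q=(6,37) nearest=6 d=23 new=(12,17) → add node 9 parent=6 cost=18
17. q=(36,1) nearest=8 d=15 new=(24,5) → add node 10 parent=8 cost=24
18. q=(14,8) nearest=5 d=4 new=(14,9) → add node 11 parent=5 cost=15
19. q=(23,29) nearest=9 d=12 new=(15,20) → blocked by [14,23]×[16,22], reject
20. q=(28,3) nearest=10 d=4 new=(27,3) → add node 12 parent=10 cost=27
21. q=(25,34) nearest=9 d=17 new=(15,20) → blocked by [14,23]×[16,22], reject
22. q=(30,4) nearest=12 d=3 new=(30,4) → add node 13 parent=12 cost=30
23. q=(24,14) nearest=7 d=6 new=(21,14) → add node 14 parent=7 cost=21
24. q=(34,12) nearest=13 d=8 new=(33,7) → blocked by [27,35]×[6,11], reject
25. q=(10,14) nearest=4 d=2 new=(10,14) → add node 15 parent=4 cost=14; rewire 9→15 (17<18)
26. q=(37,16) nearest=13 d=12 new=(33,7) → blocked by [27,35]×[6,11], reject
27. q=(8,3) nearest=2 d=3 new=(8,3) → add node 16 parent=2 cost=9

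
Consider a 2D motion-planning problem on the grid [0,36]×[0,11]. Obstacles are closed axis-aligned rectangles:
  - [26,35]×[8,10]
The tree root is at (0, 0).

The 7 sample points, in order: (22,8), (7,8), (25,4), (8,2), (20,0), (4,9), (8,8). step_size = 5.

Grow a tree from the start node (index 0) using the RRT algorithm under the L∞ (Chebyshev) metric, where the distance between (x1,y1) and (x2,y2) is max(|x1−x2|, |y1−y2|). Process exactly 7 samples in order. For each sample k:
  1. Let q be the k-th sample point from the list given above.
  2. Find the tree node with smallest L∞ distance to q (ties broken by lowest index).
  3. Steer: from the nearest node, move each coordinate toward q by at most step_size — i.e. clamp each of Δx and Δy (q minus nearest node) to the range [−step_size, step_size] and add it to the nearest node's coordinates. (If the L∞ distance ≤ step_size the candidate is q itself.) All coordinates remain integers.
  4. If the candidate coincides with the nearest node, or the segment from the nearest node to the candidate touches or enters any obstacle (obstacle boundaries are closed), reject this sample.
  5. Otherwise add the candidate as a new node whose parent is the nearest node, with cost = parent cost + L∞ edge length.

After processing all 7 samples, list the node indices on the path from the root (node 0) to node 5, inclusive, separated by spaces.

1. q=(22,8) nearest=0 d=22 new=(5,5) → add node 1 parent=0 cost=5
2. q=(7,8) nearest=1 d=3 new=(7,8) → add node 2 parent=1 cost=8
3. q=(25,4) nearest=2 d=18 new=(12,4) → add node 3 parent=2 cost=13
4. q=(8,2) nearest=1 d=3 new=(8,2) → add node 4 parent=1 cost=8
5. q=(20,0) nearest=3 d=8 new=(17,0) → add node 5 parent=3 cost=18
6. q=(4,9) nearest=2 d=3 new=(4,9) → add node 6 parent=2 cost=11
7. q=(8,8) nearest=2 d=1 new=(8,8) → add node 7 parent=2 cost=9

Path: 0 1 2 3 5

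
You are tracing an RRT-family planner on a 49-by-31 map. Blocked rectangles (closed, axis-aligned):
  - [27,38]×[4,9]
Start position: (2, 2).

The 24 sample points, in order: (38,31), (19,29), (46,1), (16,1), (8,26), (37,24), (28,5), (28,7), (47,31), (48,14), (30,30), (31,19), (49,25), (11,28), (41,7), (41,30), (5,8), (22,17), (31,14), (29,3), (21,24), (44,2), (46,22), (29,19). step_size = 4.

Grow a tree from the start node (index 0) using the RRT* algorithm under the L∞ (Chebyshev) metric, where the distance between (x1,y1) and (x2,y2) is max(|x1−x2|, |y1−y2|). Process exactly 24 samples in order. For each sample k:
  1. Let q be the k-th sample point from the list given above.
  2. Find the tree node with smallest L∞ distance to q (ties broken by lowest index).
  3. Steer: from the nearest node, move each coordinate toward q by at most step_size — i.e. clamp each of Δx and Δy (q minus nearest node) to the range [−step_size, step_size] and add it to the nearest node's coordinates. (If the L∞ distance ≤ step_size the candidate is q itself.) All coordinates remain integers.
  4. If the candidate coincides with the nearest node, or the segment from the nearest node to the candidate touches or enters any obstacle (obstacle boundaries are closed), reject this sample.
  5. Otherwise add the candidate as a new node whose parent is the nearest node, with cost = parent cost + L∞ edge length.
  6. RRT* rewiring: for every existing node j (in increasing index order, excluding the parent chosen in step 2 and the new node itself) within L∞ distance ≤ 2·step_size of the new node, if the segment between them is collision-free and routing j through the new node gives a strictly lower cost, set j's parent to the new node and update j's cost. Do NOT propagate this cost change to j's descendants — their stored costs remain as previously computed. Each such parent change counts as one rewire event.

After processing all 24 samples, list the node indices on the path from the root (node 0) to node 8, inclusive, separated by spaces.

1. q=(38,31) nearest=0 d=36 new=(6,6) → add node 1 parent=0 cost=4
2. q=(19,29) nearest=1 d=23 new=(10,10) → add node 2 parent=1 cost=8
3. q=(46,1) nearest=2 d=36 new=(14,6) → add node 3 parent=2 cost=12
4. q=(16,1) nearest=3 d=5 new=(16,2) → add node 4 parent=3 cost=16
5. q=(8,26) nearest=2 d=16 new=(8,14) → add node 5 parent=2 cost=12
6. q=(37,24) nearest=4 d=22 new=(20,6) → add node 6 parent=4 cost=20
7. q=(28,5) nearest=6 d=8 new=(24,5) → add node 7 parent=6 cost=24
8. q=(28,7) nearest=7 d=4 new=(28,7) → blocked by [27,38]×[4,9], reject
9. q=(47,31) nearest=7 d=26 new=(28,9) → blocked by [27,38]×[4,9], reject
10. q=(48,14) nearest=7 d=24 new=(28,9) → blocked by [27,38]×[4,9], reject
11. q=(30,30) nearest=2 d=20 new=(14,14) → add node 8 parent=2 cost=12
12. q=(31,19) nearest=6 d=13 new=(24,10) → add node 9 parent=6 cost=24
13. q=(49,25) nearest=7 d=25 new=(28,9) → blocked by [27,38]×[4,9], reject
14. q=(11,28) nearest=5 d=14 new=(11,18) → add node 10 parent=5 cost=16
15. q=(41,7) nearest=7 d=17 new=(28,7) → blocked by [27,38]×[4,9], reject
16. q=(41,30) nearest=9 d=20 new=(28,14) → add node 11 parent=9 cost=28
17. q=(5,8) nearest=1 d=2 new=(5,8) → add node 12 parent=1 cost=6
18. q=(22,17) nearest=11 d=6 new=(24,17) → add node 13 parent=11 cost=32
19. q=(31,14) nearest=11 d=3 new=(31,14) → add node 14 parent=11 cost=31
20. q=(29,3) nearest=7 d=5 new=(28,3) → add node 15 parent=7 cost=28
21. q=(21,24) nearest=13 d=7 new=(21,21) → add node 16 parent=13 cost=36
22. q=(44,2) nearest=14 d=13 new=(35,10) → add node 17 parent=14 cost=35
23. q=(46,22) nearest=17 d=12 new=(39,14) → add node 18 parent=17 cost=39
24. q=(29,19) nearest=11 d=5 new=(29,18) → add node 19 parent=11 cost=32

Path: 0 1 2 8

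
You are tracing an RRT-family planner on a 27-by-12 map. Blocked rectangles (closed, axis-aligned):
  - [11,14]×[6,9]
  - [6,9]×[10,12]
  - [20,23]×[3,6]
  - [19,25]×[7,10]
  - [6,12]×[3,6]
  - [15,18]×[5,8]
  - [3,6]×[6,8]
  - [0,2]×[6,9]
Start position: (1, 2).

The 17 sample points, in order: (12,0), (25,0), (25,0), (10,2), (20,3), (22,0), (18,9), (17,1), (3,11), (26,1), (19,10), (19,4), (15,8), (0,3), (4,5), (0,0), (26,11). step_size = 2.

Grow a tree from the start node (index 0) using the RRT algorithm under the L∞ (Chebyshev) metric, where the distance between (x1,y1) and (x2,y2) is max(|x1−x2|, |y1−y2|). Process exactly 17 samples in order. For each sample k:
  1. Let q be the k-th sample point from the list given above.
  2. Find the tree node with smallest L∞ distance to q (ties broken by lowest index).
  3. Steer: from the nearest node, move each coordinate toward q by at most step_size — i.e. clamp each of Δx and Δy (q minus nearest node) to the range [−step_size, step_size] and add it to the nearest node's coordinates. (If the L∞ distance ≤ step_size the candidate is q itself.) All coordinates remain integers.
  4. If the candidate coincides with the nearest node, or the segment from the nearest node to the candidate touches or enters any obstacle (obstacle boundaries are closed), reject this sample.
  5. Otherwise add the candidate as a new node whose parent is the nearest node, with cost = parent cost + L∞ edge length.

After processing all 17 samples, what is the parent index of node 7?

1. q=(12,0) nearest=0 d=11 new=(3,0) → add node 1 parent=0 cost=2
2. q=(25,0) nearest=1 d=22 new=(5,0) → add node 2 parent=1 cost=4
3. q=(25,0) nearest=2 d=20 new=(7,0) → add node 3 parent=2 cost=6
4. q=(10,2) nearest=3 d=3 new=(9,2) → add node 4 parent=3 cost=8
5. q=(20,3) nearest=4 d=11 new=(11,3) → blocked by [6,12]×[3,6], reject
6. q=(22,0) nearest=4 d=13 new=(11,0) → add node 5 parent=4 cost=10
7. q=(18,9) nearest=4 d=9 new=(11,4) → blocked by [6,12]×[3,6], reject
8. q=(17,1) nearest=5 d=6 new=(13,1) → add node 6 parent=5 cost=12
9. q=(3,11) nearest=0 d=9 new=(3,4) → add node 7 parent=0 cost=2
10. q=(26,1) nearest=6 d=13 new=(15,1) → add node 8 parent=6 cost=14
11. q=(19,10) nearest=6 d=9 new=(15,3) → add node 9 parent=6 cost=14
12. q=(19,4) nearest=8 d=4 new=(17,3) → add node 10 parent=8 cost=16
13. q=(15,8) nearest=9 d=5 new=(15,5) → blocked by [15,18]×[5,8], reject
14. q=(0,3) nearest=0 d=1 new=(0,3) → add node 11 parent=0 cost=1
15. q=(4,5) nearest=7 d=1 new=(4,5) → add node 12 parent=7 cost=3
16. q=(0,0) nearest=0 d=2 new=(0,0) → add node 13 parent=0 cost=2
17. q=(26,11) nearest=10 d=9 new=(19,5) → add node 14 parent=10 cost=18

Parent of node 7: 0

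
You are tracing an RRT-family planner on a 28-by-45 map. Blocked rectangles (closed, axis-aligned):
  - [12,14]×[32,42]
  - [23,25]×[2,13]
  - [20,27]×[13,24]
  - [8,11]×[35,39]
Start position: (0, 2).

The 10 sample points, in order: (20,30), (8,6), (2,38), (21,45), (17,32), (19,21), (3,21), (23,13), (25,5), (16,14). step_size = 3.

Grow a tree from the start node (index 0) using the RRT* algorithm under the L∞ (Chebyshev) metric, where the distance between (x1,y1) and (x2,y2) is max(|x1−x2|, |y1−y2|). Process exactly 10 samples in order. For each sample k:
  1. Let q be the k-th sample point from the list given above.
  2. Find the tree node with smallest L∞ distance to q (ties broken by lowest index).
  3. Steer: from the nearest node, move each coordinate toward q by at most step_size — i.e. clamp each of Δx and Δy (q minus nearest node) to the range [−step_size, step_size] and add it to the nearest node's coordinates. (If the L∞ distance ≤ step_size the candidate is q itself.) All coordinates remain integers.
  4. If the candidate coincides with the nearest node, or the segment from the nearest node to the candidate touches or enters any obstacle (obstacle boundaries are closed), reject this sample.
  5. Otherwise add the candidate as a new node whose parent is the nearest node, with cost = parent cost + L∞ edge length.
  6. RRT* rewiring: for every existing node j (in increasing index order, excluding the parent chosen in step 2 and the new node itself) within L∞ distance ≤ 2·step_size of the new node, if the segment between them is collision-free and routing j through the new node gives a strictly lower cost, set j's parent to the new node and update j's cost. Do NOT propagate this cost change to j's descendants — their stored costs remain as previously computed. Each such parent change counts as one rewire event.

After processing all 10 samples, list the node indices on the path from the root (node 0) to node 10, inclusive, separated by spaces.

1. q=(20,30) nearest=0 d=28 new=(3,5) → add node 1 parent=0 cost=3
2. q=(8,6) nearest=1 d=5 new=(6,6) → add node 2 parent=1 cost=6
3. q=(2,38) nearest=2 d=32 new=(3,9) → add node 3 parent=2 cost=9
4. q=(21,45) nearest=3 d=36 new=(6,12) → add node 4 parent=3 cost=12
5. q=(17,32) nearest=4 d=20 new=(9,15) → add node 5 parent=4 cost=15
6. q=(19,21) nearest=5 d=10 new=(12,18) → add node 6 parent=5 cost=18
7. q=(3,21) nearest=5 d=6 new=(6,18) → add node 7 parent=5 cost=18
8. q=(23,13) nearest=6 d=11 new=(15,15) → add node 8 parent=6 cost=21
9. q=(25,5) nearest=8 d=10 new=(18,12) → add node 9 parent=8 cost=24
10. q=(16,14) nearest=8 d=1 new=(16,14) → add node 10 parent=8 cost=22

Path: 0 1 2 3 4 5 6 8 10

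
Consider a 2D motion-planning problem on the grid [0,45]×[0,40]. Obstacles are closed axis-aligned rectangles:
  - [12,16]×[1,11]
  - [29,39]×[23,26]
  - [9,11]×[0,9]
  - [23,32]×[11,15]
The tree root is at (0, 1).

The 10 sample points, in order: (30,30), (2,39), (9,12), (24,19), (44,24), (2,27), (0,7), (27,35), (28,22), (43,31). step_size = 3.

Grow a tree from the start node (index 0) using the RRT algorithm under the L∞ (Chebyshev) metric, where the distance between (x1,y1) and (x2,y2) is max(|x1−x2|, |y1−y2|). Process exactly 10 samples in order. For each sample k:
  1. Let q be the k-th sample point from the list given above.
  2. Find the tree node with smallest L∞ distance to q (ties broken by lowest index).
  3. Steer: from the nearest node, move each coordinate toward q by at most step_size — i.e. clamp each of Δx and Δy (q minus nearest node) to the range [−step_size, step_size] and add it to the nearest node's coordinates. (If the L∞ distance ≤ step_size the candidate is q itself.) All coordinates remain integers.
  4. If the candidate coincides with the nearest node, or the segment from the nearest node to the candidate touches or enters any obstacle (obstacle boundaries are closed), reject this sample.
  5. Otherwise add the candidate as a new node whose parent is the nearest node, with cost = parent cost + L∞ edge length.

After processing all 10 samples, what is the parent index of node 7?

Parent of node 7: 2

1. q=(30,30) nearest=0 d=30 new=(3,4) → add node 1 parent=0 cost=3
2. q=(2,39) nearest=1 d=35 new=(2,7) → add node 2 parent=1 cost=6
3. q=(9,12) nearest=2 d=7 new=(5,10) → add node 3 parent=2 cost=9
4. q=(24,19) nearest=3 d=19 new=(8,13) → add node 4 parent=3 cost=12
5. q=(44,24) nearest=4 d=36 new=(11,16) → add node 5 parent=4 cost=15
6. q=(2,27) nearest=5 d=11 new=(8,19) → add node 6 parent=5 cost=18
7. q=(0,7) nearest=2 d=2 new=(0,7) → add node 7 parent=2 cost=8
8. q=(27,35) nearest=5 d=19 new=(14,19) → add node 8 parent=5 cost=18
9. q=(28,22) nearest=8 d=14 new=(17,22) → add node 9 parent=8 cost=21
10. q=(43,31) nearest=9 d=26 new=(20,25) → add node 10 parent=9 cost=24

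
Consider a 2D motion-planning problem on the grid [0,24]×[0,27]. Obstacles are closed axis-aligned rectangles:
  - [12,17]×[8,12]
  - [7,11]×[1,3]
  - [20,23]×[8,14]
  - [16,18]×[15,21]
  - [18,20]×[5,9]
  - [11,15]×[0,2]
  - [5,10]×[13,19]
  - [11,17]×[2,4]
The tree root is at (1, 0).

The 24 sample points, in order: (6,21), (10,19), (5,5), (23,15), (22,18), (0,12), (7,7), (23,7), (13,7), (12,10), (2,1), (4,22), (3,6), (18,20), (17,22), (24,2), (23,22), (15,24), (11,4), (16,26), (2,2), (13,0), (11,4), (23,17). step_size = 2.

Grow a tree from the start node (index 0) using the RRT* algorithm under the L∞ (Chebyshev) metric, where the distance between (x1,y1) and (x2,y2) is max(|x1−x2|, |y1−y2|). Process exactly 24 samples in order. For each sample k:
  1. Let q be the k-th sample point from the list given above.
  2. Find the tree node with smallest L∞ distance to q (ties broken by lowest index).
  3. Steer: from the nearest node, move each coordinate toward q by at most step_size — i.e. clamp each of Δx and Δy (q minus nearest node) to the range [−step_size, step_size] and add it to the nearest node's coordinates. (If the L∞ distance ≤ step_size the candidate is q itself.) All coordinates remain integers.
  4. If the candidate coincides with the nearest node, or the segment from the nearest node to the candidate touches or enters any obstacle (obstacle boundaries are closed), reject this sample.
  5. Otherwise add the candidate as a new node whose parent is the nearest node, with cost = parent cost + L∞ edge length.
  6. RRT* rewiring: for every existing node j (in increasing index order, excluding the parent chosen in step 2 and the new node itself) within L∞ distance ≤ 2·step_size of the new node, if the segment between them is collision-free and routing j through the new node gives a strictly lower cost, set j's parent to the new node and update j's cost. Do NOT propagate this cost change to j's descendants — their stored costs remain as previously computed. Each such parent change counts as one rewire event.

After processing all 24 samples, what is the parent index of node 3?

Parent of node 3: 2

1. q=(6,21) nearest=0 d=21 new=(3,2) → add node 1 parent=0 cost=2
2. q=(10,19) nearest=1 d=17 new=(5,4) → add node 2 parent=1 cost=4
3. q=(5,5) nearest=2 d=1 new=(5,5) → add node 3 parent=2 cost=5
4. q=(23,15) nearest=2 d=18 new=(7,6) → add node 4 parent=2 cost=6
5. q=(22,18) nearest=4 d=15 new=(9,8) → add node 5 parent=4 cost=8
6. q=(0,12) nearest=3 d=7 new=(3,7) → add node 6 parent=3 cost=7
7. q=(7,7) nearest=4 d=1 new=(7,7) → add node 7 parent=4 cost=7
8. q=(23,7) nearest=5 d=14 new=(11,7) → add node 8 parent=5 cost=10
9. q=(13,7) nearest=8 d=2 new=(13,7) → add node 9 parent=8 cost=12
10. q=(12,10) nearest=5 d=3 new=(11,10) → add node 10 parent=5 cost=10
11. q=(2,1) nearest=0 d=1 new=(2,1) → add node 11 parent=0 cost=1
12. q=(4,22) nearest=10 d=12 new=(9,12) → add node 12 parent=10 cost=12
13. q=(3,6) nearest=6 d=1 new=(3,6) → add node 13 parent=6 cost=8
14. q=(18,20) nearest=12 d=9 new=(11,14) → blocked by [5,10]×[13,19], reject
15. q=(17,22) nearest=12 d=10 new=(11,14) → blocked by [5,10]×[13,19], reject
16. q=(24,2) nearest=9 d=11 new=(15,5) → add node 14 parent=9 cost=14
17. q=(23,22) nearest=10 d=12 new=(13,12) → blocked by [12,17]×[8,12], reject
18. q=(15,24) nearest=12 d=12 new=(11,14) → blocked by [5,10]×[13,19], reject
19. q=(11,4) nearest=8 d=3 new=(11,5) → add node 15 parent=8 cost=12
20. q=(16,26) nearest=12 d=14 new=(11,14) → blocked by [5,10]×[13,19], reject
21. q=(2,2) nearest=1 d=1 new=(2,2) → add node 16 parent=1 cost=3; rewire 13→16 (7<8)
22. q=(13,0) nearest=14 d=5 new=(13,3) → blocked by [11,17]×[2,4], reject
23. q=(11,4) nearest=15 d=1 new=(11,4) → blocked by [11,17]×[2,4], reject
24. q=(23,17) nearest=9 d=10 new=(15,9) → blocked by [12,17]×[8,12], reject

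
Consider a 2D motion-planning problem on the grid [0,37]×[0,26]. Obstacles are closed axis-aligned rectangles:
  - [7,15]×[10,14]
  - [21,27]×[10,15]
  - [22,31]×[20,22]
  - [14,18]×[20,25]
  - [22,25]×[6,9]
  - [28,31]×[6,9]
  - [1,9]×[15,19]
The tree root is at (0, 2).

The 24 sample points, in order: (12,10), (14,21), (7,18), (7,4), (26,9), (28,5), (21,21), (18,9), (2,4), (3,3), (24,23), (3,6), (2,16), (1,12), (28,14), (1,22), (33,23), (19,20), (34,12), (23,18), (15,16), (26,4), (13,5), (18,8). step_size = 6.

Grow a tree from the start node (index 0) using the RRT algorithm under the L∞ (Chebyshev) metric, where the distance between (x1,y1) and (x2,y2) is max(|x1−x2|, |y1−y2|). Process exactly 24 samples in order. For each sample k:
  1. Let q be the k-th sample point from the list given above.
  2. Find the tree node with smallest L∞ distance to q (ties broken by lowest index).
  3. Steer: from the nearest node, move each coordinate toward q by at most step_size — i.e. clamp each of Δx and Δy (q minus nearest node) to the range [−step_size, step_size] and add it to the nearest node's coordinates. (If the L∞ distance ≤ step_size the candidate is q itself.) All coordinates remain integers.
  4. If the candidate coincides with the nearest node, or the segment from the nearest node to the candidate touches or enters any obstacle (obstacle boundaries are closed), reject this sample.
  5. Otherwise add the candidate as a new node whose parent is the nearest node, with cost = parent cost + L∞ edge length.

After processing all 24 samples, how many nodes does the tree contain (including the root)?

1. q=(12,10) nearest=0 d=12 new=(6,8) → add node 1 parent=0 cost=6
2. q=(14,21) nearest=1 d=13 new=(12,14) → blocked by [7,15]×[10,14], reject
3. q=(7,18) nearest=1 d=10 new=(7,14) → blocked by [7,15]×[10,14], reject
4. q=(7,4) nearest=1 d=4 new=(7,4) → add node 2 parent=1 cost=10
5. q=(26,9) nearest=2 d=19 new=(13,9) → add node 3 parent=2 cost=16
6. q=(28,5) nearest=3 d=15 new=(19,5) → add node 4 parent=3 cost=22
7. q=(21,21) nearest=3 d=12 new=(19,15) → blocked by [7,15]×[10,14], reject
8. q=(18,9) nearest=4 d=4 new=(18,9) → add node 5 parent=4 cost=26
9. q=(2,4) nearest=0 d=2 new=(2,4) → add node 6 parent=0 cost=2
10. q=(3,3) nearest=6 d=1 new=(3,3) → add node 7 parent=6 cost=3
11. q=(24,23) nearest=3 d=14 new=(19,15) → blocked by [7,15]×[10,14], reject
12. q=(3,6) nearest=6 d=2 new=(3,6) → add node 8 parent=6 cost=4
13. q=(2,16) nearest=1 d=8 new=(2,14) → add node 9 parent=1 cost=12
14. q=(1,12) nearest=9 d=2 new=(1,12) → add node 10 parent=9 cost=14
15. q=(28,14) nearest=4 d=9 new=(25,11) → blocked by [21,27]×[10,15], reject
16. q=(1,22) nearest=9 d=8 new=(1,20) → blocked by [1,9]×[15,19], reject
17. q=(33,23) nearest=5 d=15 new=(24,15) → blocked by [21,27]×[10,15], reject
18. q=(19,20) nearest=3 d=11 new=(19,15) → blocked by [7,15]×[10,14], reject
19. q=(34,12) nearest=4 d=15 new=(25,11) → blocked by [21,27]×[10,15], reject
20. q=(23,18) nearest=5 d=9 new=(23,15) → blocked by [21,27]×[10,15], reject
21. q=(15,16) nearest=3 d=7 new=(15,15) → blocked by [7,15]×[10,14], reject
22. q=(26,4) nearest=4 d=7 new=(25,4) → add node 11 parent=4 cost=28
23. q=(13,5) nearest=3 d=4 new=(13,5) → add node 12 parent=3 cost=20
24. q=(18,8) nearest=5 d=1 new=(18,8) → add node 13 parent=5 cost=27

Node count: 14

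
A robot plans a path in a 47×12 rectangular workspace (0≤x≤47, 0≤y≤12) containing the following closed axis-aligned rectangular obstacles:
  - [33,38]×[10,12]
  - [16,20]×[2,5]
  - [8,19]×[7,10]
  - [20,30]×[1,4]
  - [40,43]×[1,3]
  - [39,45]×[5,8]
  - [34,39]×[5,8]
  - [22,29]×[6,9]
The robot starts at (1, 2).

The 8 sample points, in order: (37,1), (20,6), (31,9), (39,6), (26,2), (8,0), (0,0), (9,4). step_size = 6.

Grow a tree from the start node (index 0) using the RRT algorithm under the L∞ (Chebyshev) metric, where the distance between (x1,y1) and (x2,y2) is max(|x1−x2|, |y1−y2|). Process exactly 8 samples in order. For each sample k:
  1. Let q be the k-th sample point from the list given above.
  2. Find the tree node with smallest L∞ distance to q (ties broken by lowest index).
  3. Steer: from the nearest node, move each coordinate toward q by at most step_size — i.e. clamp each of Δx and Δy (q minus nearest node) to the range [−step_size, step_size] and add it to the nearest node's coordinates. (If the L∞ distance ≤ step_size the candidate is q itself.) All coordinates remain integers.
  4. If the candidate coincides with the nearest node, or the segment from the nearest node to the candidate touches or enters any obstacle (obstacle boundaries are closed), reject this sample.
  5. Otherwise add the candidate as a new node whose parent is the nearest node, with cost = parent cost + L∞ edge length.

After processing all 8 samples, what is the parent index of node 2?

Parent of node 2: 1

1. q=(37,1) nearest=0 d=36 new=(7,1) → add node 1 parent=0 cost=6
2. q=(20,6) nearest=1 d=13 new=(13,6) → add node 2 parent=1 cost=12
3. q=(31,9) nearest=2 d=18 new=(19,9) → blocked by [8,19]×[7,10], reject
4. q=(39,6) nearest=2 d=26 new=(19,6) → add node 3 parent=2 cost=18
5. q=(26,2) nearest=3 d=7 new=(25,2) → blocked by [20,30]×[1,4], reject
6. q=(8,0) nearest=1 d=1 new=(8,0) → add node 4 parent=1 cost=7
7. q=(0,0) nearest=0 d=2 new=(0,0) → add node 5 parent=0 cost=2
8. q=(9,4) nearest=1 d=3 new=(9,4) → add node 6 parent=1 cost=9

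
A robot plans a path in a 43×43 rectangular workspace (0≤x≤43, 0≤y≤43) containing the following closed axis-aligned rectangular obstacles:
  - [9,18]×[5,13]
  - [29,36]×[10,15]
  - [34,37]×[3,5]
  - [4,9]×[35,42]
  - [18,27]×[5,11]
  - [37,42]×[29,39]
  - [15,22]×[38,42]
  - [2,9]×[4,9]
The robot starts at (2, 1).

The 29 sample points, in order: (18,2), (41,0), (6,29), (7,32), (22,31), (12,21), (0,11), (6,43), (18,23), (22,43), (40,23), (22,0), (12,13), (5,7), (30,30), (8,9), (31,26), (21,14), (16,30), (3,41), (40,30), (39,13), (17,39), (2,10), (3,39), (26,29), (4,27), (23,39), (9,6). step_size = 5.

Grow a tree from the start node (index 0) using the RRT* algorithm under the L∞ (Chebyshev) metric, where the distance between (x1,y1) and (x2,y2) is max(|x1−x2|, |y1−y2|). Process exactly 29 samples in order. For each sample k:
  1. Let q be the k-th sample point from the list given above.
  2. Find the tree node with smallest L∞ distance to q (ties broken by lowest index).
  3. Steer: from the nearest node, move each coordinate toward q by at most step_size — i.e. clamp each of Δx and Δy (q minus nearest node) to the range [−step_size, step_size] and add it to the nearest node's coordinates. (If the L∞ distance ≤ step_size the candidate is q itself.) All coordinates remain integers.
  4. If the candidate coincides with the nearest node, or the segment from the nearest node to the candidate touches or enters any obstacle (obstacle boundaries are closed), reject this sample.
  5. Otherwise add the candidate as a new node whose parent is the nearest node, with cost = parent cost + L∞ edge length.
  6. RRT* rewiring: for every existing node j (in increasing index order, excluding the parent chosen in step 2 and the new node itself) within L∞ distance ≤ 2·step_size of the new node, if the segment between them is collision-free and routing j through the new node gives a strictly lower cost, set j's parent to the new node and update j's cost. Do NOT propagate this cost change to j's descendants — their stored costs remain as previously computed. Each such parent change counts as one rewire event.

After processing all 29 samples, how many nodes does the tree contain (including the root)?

Node count: 4

1. q=(18,2) nearest=0 d=16 new=(7,2) → add node 1 parent=0 cost=5
2. q=(41,0) nearest=1 d=34 new=(12,0) → add node 2 parent=1 cost=10
3. q=(6,29) nearest=1 d=27 new=(6,7) → blocked by [2,9]×[4,9], reject
4. q=(7,32) nearest=1 d=30 new=(7,7) → blocked by [2,9]×[4,9], reject
5. q=(22,31) nearest=1 d=29 new=(12,7) → blocked by [9,18]×[5,13], reject
6. q=(12,21) nearest=1 d=19 new=(12,7) → blocked by [9,18]×[5,13], reject
7. q=(0,11) nearest=1 d=9 new=(2,7) → blocked by [2,9]×[4,9], reject
8. q=(6,43) nearest=1 d=41 new=(6,7) → blocked by [2,9]×[4,9], reject
9. q=(18,23) nearest=1 d=21 new=(12,7) → blocked by [9,18]×[5,13], reject
10. q=(22,43) nearest=1 d=41 new=(12,7) → blocked by [9,18]×[5,13], reject
11. q=(40,23) nearest=2 d=28 new=(17,5) → blocked by [9,18]×[5,13], reject
12. q=(22,0) nearest=2 d=10 new=(17,0) → add node 3 parent=2 cost=15
13. q=(12,13) nearest=1 d=11 new=(12,7) → blocked by [9,18]×[5,13], reject
14. q=(5,7) nearest=1 d=5 new=(5,7) → blocked by [2,9]×[4,9], reject
15. q=(30,30) nearest=1 d=28 new=(12,7) → blocked by [9,18]×[5,13], reject
16. q=(8,9) nearest=1 d=7 new=(8,7) → blocked by [2,9]×[4,9], reject
17. q=(31,26) nearest=1 d=24 new=(12,7) → blocked by [9,18]×[5,13], reject
18. q=(21,14) nearest=1 d=14 new=(12,7) → blocked by [9,18]×[5,13], reject
19. q=(16,30) nearest=1 d=28 new=(12,7) → blocked by [9,18]×[5,13], reject
20. q=(3,41) nearest=1 d=39 new=(3,7) → blocked by [2,9]×[4,9], reject
21. q=(40,30) nearest=2 d=30 new=(17,5) → blocked by [9,18]×[5,13], reject
22. q=(39,13) nearest=3 d=22 new=(22,5) → blocked by [18,27]×[5,11], reject
23. q=(17,39) nearest=1 d=37 new=(12,7) → blocked by [9,18]×[5,13], reject
24. q=(2,10) nearest=1 d=8 new=(2,7) → blocked by [2,9]×[4,9], reject
25. q=(3,39) nearest=1 d=37 new=(3,7) → blocked by [2,9]×[4,9], reject
26. q=(26,29) nearest=1 d=27 new=(12,7) → blocked by [9,18]×[5,13], reject
27. q=(4,27) nearest=1 d=25 new=(4,7) → blocked by [2,9]×[4,9], reject
28. q=(23,39) nearest=1 d=37 new=(12,7) → blocked by [9,18]×[5,13], reject
29. q=(9,6) nearest=1 d=4 new=(9,6) → blocked by [9,18]×[5,13], reject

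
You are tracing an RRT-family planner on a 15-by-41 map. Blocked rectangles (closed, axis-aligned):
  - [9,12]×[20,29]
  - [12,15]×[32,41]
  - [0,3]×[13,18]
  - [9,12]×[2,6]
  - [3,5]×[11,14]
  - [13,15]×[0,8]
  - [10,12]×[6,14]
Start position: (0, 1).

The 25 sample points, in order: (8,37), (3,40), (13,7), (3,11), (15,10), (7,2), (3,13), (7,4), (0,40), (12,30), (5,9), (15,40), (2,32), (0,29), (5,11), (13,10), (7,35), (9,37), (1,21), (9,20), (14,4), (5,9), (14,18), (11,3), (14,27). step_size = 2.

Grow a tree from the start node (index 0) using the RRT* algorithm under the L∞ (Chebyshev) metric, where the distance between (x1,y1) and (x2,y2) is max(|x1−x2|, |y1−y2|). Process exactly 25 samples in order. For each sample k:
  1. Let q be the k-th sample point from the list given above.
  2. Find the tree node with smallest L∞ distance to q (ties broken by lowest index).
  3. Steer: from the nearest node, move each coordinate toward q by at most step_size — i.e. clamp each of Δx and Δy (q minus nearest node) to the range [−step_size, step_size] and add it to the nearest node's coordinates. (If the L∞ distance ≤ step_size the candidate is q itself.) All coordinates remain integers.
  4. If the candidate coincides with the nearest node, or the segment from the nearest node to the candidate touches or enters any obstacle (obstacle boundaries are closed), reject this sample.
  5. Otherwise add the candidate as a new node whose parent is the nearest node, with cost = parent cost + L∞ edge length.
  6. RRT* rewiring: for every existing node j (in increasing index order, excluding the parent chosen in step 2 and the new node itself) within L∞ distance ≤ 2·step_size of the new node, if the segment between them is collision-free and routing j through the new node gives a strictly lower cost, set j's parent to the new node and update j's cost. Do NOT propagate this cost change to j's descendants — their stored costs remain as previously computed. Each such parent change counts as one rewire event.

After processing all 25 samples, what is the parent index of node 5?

Parent of node 5: 3

1. q=(8,37) nearest=0 d=36 new=(2,3) → add node 1 parent=0 cost=2
2. q=(3,40) nearest=1 d=37 new=(3,5) → add node 2 parent=1 cost=4
3. q=(13,7) nearest=2 d=10 new=(5,7) → add node 3 parent=2 cost=6
4. q=(3,11) nearest=3 d=4 new=(3,9) → add node 4 parent=3 cost=8
5. q=(15,10) nearest=3 d=10 new=(7,9) → add node 5 parent=3 cost=8
6. q=(7,2) nearest=2 d=4 new=(5,3) → add node 6 parent=2 cost=6
7. q=(3,13) nearest=4 d=4 new=(3,11) → blocked by [3,5]×[11,14], reject
8. q=(7,4) nearest=6 d=2 new=(7,4) → add node 7 parent=6 cost=8
9. q=(0,40) nearest=4 d=31 new=(1,11) → add node 8 parent=4 cost=10
10. q=(12,30) nearest=8 d=19 new=(3,13) → blocked by [0,3]×[13,18], reject
11. q=(5,9) nearest=3 d=2 new=(5,9) → add node 9 parent=3 cost=8
12. q=(15,40) nearest=8 d=29 new=(3,13) → blocked by [0,3]×[13,18], reject
13. q=(2,32) nearest=8 d=21 new=(2,13) → blocked by [0,3]×[13,18], reject
14. q=(0,29) nearest=8 d=18 new=(0,13) → blocked by [0,3]×[13,18], reject
15. q=(5,11) nearest=4 d=2 new=(5,11) → blocked by [3,5]×[11,14], reject
16. q=(13,10) nearest=5 d=6 new=(9,10) → add node 10 parent=5 cost=10
17. q=(7,35) nearest=8 d=24 new=(3,13) → blocked by [0,3]×[13,18], reject
18. q=(9,37) nearest=8 d=26 new=(3,13) → blocked by [0,3]×[13,18], reject
19. q=(1,21) nearest=8 d=10 new=(1,13) → blocked by [0,3]×[13,18], reject
20. q=(9,20) nearest=8 d=9 new=(3,13) → blocked by [0,3]×[13,18], reject
21. q=(14,4) nearest=10 d=6 new=(11,8) → blocked by [10,12]×[6,14], reject
22. q=(5,9) nearest=9 d=0 → coincident, reject
23. q=(14,18) nearest=10 d=8 new=(11,12) → blocked by [10,12]×[6,14], reject
24. q=(11,3) nearest=7 d=4 new=(9,3) → blocked by [9,12]×[2,6], reject
25. q=(14,27) nearest=8 d=16 new=(3,13) → blocked by [0,3]×[13,18], reject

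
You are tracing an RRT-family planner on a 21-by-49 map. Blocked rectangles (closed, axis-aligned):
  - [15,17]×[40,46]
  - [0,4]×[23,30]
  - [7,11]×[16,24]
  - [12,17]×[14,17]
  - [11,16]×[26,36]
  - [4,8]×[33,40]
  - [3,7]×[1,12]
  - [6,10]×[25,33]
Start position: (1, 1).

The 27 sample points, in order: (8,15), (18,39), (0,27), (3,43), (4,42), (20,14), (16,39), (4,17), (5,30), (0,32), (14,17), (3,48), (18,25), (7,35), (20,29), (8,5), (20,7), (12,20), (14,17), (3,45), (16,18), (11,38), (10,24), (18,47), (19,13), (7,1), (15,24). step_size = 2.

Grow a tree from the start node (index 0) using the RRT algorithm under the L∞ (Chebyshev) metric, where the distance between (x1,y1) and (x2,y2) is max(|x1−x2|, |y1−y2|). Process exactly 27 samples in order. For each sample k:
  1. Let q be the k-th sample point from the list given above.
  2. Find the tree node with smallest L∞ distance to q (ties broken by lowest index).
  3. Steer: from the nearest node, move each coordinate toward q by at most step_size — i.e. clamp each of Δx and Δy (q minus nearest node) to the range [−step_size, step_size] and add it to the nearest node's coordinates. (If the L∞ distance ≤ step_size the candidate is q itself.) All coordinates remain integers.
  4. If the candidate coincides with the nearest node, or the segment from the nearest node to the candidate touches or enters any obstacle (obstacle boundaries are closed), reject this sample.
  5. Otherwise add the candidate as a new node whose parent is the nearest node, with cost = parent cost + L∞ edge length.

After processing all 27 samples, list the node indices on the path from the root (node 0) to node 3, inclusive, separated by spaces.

1. q=(8,15) nearest=0 d=14 new=(3,3) → blocked by [3,7]×[1,12], reject
2. q=(18,39) nearest=0 d=38 new=(3,3) → blocked by [3,7]×[1,12], reject
3. q=(0,27) nearest=0 d=26 new=(0,3) → add node 1 parent=0 cost=2
4. q=(3,43) nearest=1 d=40 new=(2,5) → add node 2 parent=1 cost=4
5. q=(4,42) nearest=2 d=37 new=(4,7) → blocked by [3,7]×[1,12], reject
6. q=(20,14) nearest=2 d=18 new=(4,7) → blocked by [3,7]×[1,12], reject
7. q=(16,39) nearest=2 d=34 new=(4,7) → blocked by [3,7]×[1,12], reject
8. q=(4,17) nearest=2 d=12 new=(4,7) → blocked by [3,7]×[1,12], reject
9. q=(5,30) nearest=2 d=25 new=(4,7) → blocked by [3,7]×[1,12], reject
10. q=(0,32) nearest=2 d=27 new=(0,7) → add node 3 parent=2 cost=6
11. q=(14,17) nearest=2 d=12 new=(4,7) → blocked by [3,7]×[1,12], reject
12. q=(3,48) nearest=3 d=41 new=(2,9) → add node 4 parent=3 cost=8
13. q=(18,25) nearest=4 d=16 new=(4,11) → blocked by [3,7]×[1,12], reject
14. q=(7,35) nearest=4 d=26 new=(4,11) → blocked by [3,7]×[1,12], reject
15. q=(20,29) nearest=4 d=20 new=(4,11) → blocked by [3,7]×[1,12], reject
16. q=(8,5) nearest=2 d=6 new=(4,5) → blocked by [3,7]×[1,12], reject
17. q=(20,7) nearest=2 d=18 new=(4,7) → blocked by [3,7]×[1,12], reject
18. q=(12,20) nearest=4 d=11 new=(4,11) → blocked by [3,7]×[1,12], reject
19. q=(14,17) nearest=2 d=12 new=(4,7) → blocked by [3,7]×[1,12], reject
20. q=(3,45) nearest=4 d=36 new=(3,11) → blocked by [3,7]×[1,12], reject
21. q=(16,18) nearest=2 d=14 new=(4,7) → blocked by [3,7]×[1,12], reject
22. q=(11,38) nearest=4 d=29 new=(4,11) → blocked by [3,7]×[1,12], reject
23. q=(10,24) nearest=4 d=15 new=(4,11) → blocked by [3,7]×[1,12], reject
24. q=(18,47) nearest=4 d=38 new=(4,11) → blocked by [3,7]×[1,12], reject
25. q=(19,13) nearest=2 d=17 new=(4,7) → blocked by [3,7]×[1,12], reject
26. q=(7,1) nearest=2 d=5 new=(4,3) → blocked by [3,7]×[1,12], reject
27. q=(15,24) nearest=4 d=15 new=(4,11) → blocked by [3,7]×[1,12], reject

Path: 0 1 2 3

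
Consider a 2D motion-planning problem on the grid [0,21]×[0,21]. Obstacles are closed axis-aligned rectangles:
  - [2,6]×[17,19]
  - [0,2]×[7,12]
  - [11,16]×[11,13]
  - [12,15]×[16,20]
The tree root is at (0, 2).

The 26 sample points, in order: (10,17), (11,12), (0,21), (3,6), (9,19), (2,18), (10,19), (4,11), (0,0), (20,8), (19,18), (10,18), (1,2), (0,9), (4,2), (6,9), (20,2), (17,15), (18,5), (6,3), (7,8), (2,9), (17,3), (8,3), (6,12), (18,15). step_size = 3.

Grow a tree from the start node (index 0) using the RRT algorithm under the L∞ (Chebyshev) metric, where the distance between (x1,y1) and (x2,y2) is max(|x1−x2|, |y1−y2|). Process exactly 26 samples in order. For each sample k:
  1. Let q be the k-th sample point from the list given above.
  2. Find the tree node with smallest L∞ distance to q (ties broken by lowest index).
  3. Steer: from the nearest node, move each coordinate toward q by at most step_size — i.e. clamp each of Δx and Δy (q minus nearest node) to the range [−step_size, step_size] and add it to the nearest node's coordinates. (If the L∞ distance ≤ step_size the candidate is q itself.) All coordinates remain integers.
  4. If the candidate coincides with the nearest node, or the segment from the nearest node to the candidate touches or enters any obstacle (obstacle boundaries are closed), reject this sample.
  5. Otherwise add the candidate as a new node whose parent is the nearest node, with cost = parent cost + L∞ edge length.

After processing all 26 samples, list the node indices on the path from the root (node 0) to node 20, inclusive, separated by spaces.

1. q=(10,17) nearest=0 d=15 new=(3,5) → add node 1 parent=0 cost=3
2. q=(11,12) nearest=1 d=8 new=(6,8) → add node 2 parent=1 cost=6
3. q=(0,21) nearest=2 d=13 new=(3,11) → add node 3 parent=2 cost=9
4. q=(3,6) nearest=1 d=1 new=(3,6) → add node 4 parent=1 cost=4
5. q=(9,19) nearest=3 d=8 new=(6,14) → add node 5 parent=3 cost=12
6. q=(2,18) nearest=5 d=4 new=(3,17) → blocked by [2,6]×[17,19], reject
7. q=(10,19) nearest=5 d=5 new=(9,17) → add node 6 parent=5 cost=15
8. q=(4,11) nearest=3 d=1 new=(4,11) → add node 7 parent=3 cost=10
9. q=(0,0) nearest=0 d=2 new=(0,0) → add node 8 parent=0 cost=2
10. q=(20,8) nearest=6 d=11 new=(12,14) → add node 9 parent=6 cost=18
11. q=(19,18) nearest=9 d=7 new=(15,17) → blocked by [12,15]×[16,20], reject
12. q=(10,18) nearest=6 d=1 new=(10,18) → add node 10 parent=6 cost=16
13. q=(1,2) nearest=0 d=1 new=(1,2) → add node 11 parent=0 cost=1
14. q=(0,9) nearest=3 d=3 new=(0,9) → blocked by [0,2]×[7,12], reject
15. q=(4,2) nearest=1 d=3 new=(4,2) → add node 12 parent=1 cost=6
16. q=(6,9) nearest=2 d=1 new=(6,9) → add node 13 parent=2 cost=7
17. q=(20,2) nearest=9 d=12 new=(15,11) → blocked by [11,16]×[11,13], reject
18. q=(17,15) nearest=9 d=5 new=(15,15) → add node 14 parent=9 cost=21
19. q=(18,5) nearest=9 d=9 new=(15,11) → blocked by [11,16]×[11,13], reject
20. q=(6,3) nearest=12 d=2 new=(6,3) → add node 15 parent=12 cost=8
21. q=(7,8) nearest=2 d=1 new=(7,8) → add node 16 parent=2 cost=7
22. q=(2,9) nearest=3 d=2 new=(2,9) → blocked by [0,2]×[7,12], reject
23. q=(17,3) nearest=16 d=10 new=(10,5) → add node 17 parent=16 cost=10
24. q=(8,3) nearest=15 d=2 new=(8,3) → add node 18 parent=15 cost=10
25. q=(6,12) nearest=5 d=2 new=(6,12) → add node 19 parent=5 cost=14
26. q=(18,15) nearest=14 d=3 new=(18,15) → add node 20 parent=14 cost=24

Path: 0 1 2 3 5 6 9 14 20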